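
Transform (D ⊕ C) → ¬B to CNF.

(D ⊕ C) → ¬B
≡ ¬(D ⊕ C) ∨ ¬B
≡ ¬((D ∨ C) ∧ ¬(D ∧ C)) ∨ ¬B
≡ ¬(D ∨ C) ∨ ¬¬(D ∧ C) ∨ ¬B
≡ (¬D ∧ ¬C) ∨ ¬¬(D ∧ C) ∨ ¬B
≡ (¬D ∧ ¬C) ∨ (D ∧ C) ∨ ¬B
≡ (¬D ∨ D ∨ ¬B) ∧ (¬D ∨ C ∨ ¬B) ∧ (¬C ∨ D ∨ ¬B) ∧ (¬C ∨ C ∨ ¬B)
≡ (¬D ∨ C ∨ ¬B) ∧ (¬C ∨ D ∨ ¬B)

(¬D ∨ C ∨ ¬B) ∧ (¬C ∨ D ∨ ¬B)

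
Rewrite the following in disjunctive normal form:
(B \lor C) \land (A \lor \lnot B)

(B \lor C) \land (A \lor \lnot B)
≡ (B \land A) \lor (B \land \lnot B) \lor (C \land A) \lor (C \land \lnot B)
≡ (B \land A) \lor (C \land A) \lor (C \land \lnot B)

(B \land A) \lor (C \land A) \lor (C \land \lnot B)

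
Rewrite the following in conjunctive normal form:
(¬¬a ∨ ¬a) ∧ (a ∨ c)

(¬¬a ∨ ¬a) ∧ (a ∨ c)
≡ (a ∨ ¬a) ∧ (a ∨ c)   [double negation]
≡ a ∨ c   [simplify]

a ∨ c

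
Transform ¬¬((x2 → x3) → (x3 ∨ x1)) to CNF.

x2 ∨ x3 ∨ x1

¬¬((x2 → x3) → (x3 ∨ x1))
= ¬¬(¬(x2 → x3) ∨ x3 ∨ x1)   [eliminate →]
= ¬¬(¬(¬x2 ∨ x3) ∨ x3 ∨ x1)   [eliminate →]
= ¬(¬x2 ∨ x3) ∨ x3 ∨ x1   [double negation]
= (¬¬x2 ∧ ¬x3) ∨ x3 ∨ x1   [De Morgan]
= (x2 ∧ ¬x3) ∨ x3 ∨ x1   [double negation]
= (x2 ∨ x3 ∨ x1) ∧ (¬x3 ∨ x3 ∨ x1)   [distribute ∨ over ∧]
= x2 ∨ x3 ∨ x1   [simplify]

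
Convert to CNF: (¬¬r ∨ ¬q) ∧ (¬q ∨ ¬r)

(¬¬r ∨ ¬q) ∧ (¬q ∨ ¬r)
⇔ (r ∨ ¬q) ∧ (¬q ∨ ¬r)   [double negation]

(r ∨ ¬q) ∧ (¬q ∨ ¬r)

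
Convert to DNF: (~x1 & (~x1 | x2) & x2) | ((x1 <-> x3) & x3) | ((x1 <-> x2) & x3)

(~x1 & x2) | (x3 & x1) | (~x1 & ~x2 & x3)

(~x1 & (~x1 | x2) & x2) | ((x1 <-> x3) & x3) | ((x1 <-> x2) & x3)
≡ (~x1 & (~x1 | x2) & x2) | ((x1 -> x3) & (x3 -> x1) & x3) | ((x1 <-> x2) & x3)   [eliminate <->]
≡ (~x1 & (~x1 | x2) & x2) | ((~x1 | x3) & (x3 -> x1) & x3) | ((x1 <-> x2) & x3)   [eliminate ->]
≡ (~x1 & (~x1 | x2) & x2) | ((~x1 | x3) & (~x3 | x1) & x3) | ((x1 <-> x2) & x3)   [eliminate ->]
≡ (~x1 & (~x1 | x2) & x2) | ((~x1 | x3) & (~x3 | x1) & x3) | ((x1 -> x2) & (x2 -> x1) & x3)   [eliminate <->]
≡ (~x1 & (~x1 | x2) & x2) | ((~x1 | x3) & (~x3 | x1) & x3) | ((~x1 | x2) & (x2 -> x1) & x3)   [eliminate ->]
≡ (~x1 & (~x1 | x2) & x2) | ((~x1 | x3) & (~x3 | x1) & x3) | ((~x1 | x2) & (~x2 | x1) & x3)   [eliminate ->]
≡ (~x1 & ~x1 & x2) | (~x1 & x2 & x2) | (~x1 & ~x3 & x3) | (~x1 & x1 & x3) | (x3 & ~x3 & x3) | (x3 & x1 & x3) | (~x1 & ~x2 & x3) | (~x1 & x1 & x3) | (x2 & ~x2 & x3) | (x2 & x1 & x3)   [distribute & over |]
≡ (~x1 & x2) | (x3 & x1) | (~x1 & ~x2 & x3)   [simplify]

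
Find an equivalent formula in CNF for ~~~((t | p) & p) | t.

~~~((t | p) & p) | t
≡ ~((t | p) & p) | t   [double negation]
≡ ~(t | p) | ~p | t   [De Morgan]
≡ (~t & ~p) | ~p | t   [De Morgan]
≡ (~t | ~p | t) & (~p | ~p | t)   [distribute | over &]
≡ ~p | t   [simplify]

~p | t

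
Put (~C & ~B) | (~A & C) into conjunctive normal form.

(~C | ~A) & (~B | ~A) & (~B | C)

(~C & ~B) | (~A & C)
= (~C | ~A) & (~C | C) & (~B | ~A) & (~B | C)   (distribute | over &)
= (~C | ~A) & (~B | ~A) & (~B | C)   (simplify)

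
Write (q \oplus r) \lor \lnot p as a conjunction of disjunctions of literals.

(q \oplus r) \lor \lnot p
≡ (q \lor r) \land \lnot (q \land r) \lor \lnot p
≡ (q \lor r) \land (\lnot q \lor \lnot r) \lor \lnot p
≡ (q \lor r \lor \lnot p) \land (\lnot q \lor \lnot r \lor \lnot p)

(q \lor r \lor \lnot p) \land (\lnot q \lor \lnot r \lor \lnot p)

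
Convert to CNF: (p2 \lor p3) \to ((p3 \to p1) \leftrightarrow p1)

(p2 \lor p3) \to ((p3 \to p1) \leftrightarrow p1)
= \lnot (p2 \lor p3) \lor ((p3 \to p1) \leftrightarrow p1)   [eliminate \to]
= \lnot (p2 \lor p3) \lor (((p3 \to p1) \to p1) \land (p1 \to (p3 \to p1)))   [eliminate \leftrightarrow]
= \lnot (p2 \lor p3) \lor ((\lnot (p3 \to p1) \lor p1) \land (p1 \to (p3 \to p1)))   [eliminate \to]
= \lnot (p2 \lor p3) \lor ((\lnot (\lnot p3 \lor p1) \lor p1) \land (p1 \to (p3 \to p1)))   [eliminate \to]
= \lnot (p2 \lor p3) \lor ((\lnot (\lnot p3 \lor p1) \lor p1) \land (\lnot p1 \lor (p3 \to p1)))   [eliminate \to]
= \lnot (p2 \lor p3) \lor ((\lnot (\lnot p3 \lor p1) \lor p1) \land (\lnot p1 \lor \lnot p3 \lor p1))   [eliminate \to]
= (\lnot p2 \land \lnot p3) \lor ((\lnot (\lnot p3 \lor p1) \lor p1) \land (\lnot p1 \lor \lnot p3 \lor p1))   [De Morgan]
= (\lnot p2 \land \lnot p3) \lor (((\lnot \lnot p3 \land \lnot p1) \lor p1) \land (\lnot p1 \lor \lnot p3 \lor p1))   [De Morgan]
= (\lnot p2 \land \lnot p3) \lor (((p3 \land \lnot p1) \lor p1) \land (\lnot p1 \lor \lnot p3 \lor p1))   [double negation]
= (\lnot p2 \lor p3 \lor p1) \land (\lnot p2 \lor \lnot p1 \lor p1) \land (\lnot p2 \lor \lnot p1 \lor \lnot p3 \lor p1) \land (\lnot p3 \lor p3 \lor p1) \land (\lnot p3 \lor \lnot p1 \lor p1) \land (\lnot p3 \lor \lnot p1 \lor \lnot p3 \lor p1)   [distribute \lor over \land]
= \lnot p2 \lor p3 \lor p1   [simplify]

\lnot p2 \lor p3 \lor p1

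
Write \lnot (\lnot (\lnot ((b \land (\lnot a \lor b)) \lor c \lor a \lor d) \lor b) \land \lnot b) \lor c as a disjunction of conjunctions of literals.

\lnot (\lnot (\lnot ((b \land (\lnot a \lor b)) \lor c \lor a \lor d) \lor b) \land \lnot b) \lor c
≡ \lnot \lnot (\lnot ((b \land (\lnot a \lor b)) \lor c \lor a \lor d) \lor b) \lor \lnot \lnot b \lor c   — De Morgan
≡ \lnot ((b \land (\lnot a \lor b)) \lor c \lor a \lor d) \lor b \lor \lnot \lnot b \lor c   — double negation
≡ (\lnot (b \land (\lnot a \lor b)) \land \lnot c \land \lnot a \land \lnot d) \lor b \lor \lnot \lnot b \lor c   — De Morgan
≡ ((\lnot b \lor \lnot (\lnot a \lor b)) \land \lnot c \land \lnot a \land \lnot d) \lor b \lor \lnot \lnot b \lor c   — De Morgan
≡ ((\lnot b \lor (\lnot \lnot a \land \lnot b)) \land \lnot c \land \lnot a \land \lnot d) \lor b \lor \lnot \lnot b \lor c   — De Morgan
≡ ((\lnot b \lor (a \land \lnot b)) \land \lnot c \land \lnot a \land \lnot d) \lor b \lor \lnot \lnot b \lor c   — double negation
≡ ((\lnot b \lor (a \land \lnot b)) \land \lnot c \land \lnot a \land \lnot d) \lor b \lor b \lor c   — double negation
≡ (\lnot b \land \lnot c \land \lnot a \land \lnot d) \lor (a \land \lnot b \land \lnot c \land \lnot a \land \lnot d) \lor b \lor b \lor c   — distribute \land over \lor
≡ (\lnot b \land \lnot c \land \lnot a \land \lnot d) \lor b \lor c   — simplify

(\lnot b \land \lnot c \land \lnot a \land \lnot d) \lor b \lor c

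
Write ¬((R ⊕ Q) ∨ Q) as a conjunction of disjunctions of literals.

¬((R ⊕ Q) ∨ Q)
= ¬((R ∨ Q) ∧ ¬(R ∧ Q) ∨ Q)   [expand ⊕]
= ¬((R ∨ Q) ∧ ¬(R ∧ Q)) ∧ ¬Q   [De Morgan]
= (¬(R ∨ Q) ∨ ¬¬(R ∧ Q)) ∧ ¬Q   [De Morgan]
= (¬R ∧ ¬Q ∨ ¬¬(R ∧ Q)) ∧ ¬Q   [De Morgan]
= (¬R ∧ ¬Q ∨ R ∧ Q) ∧ ¬Q   [double negation]
= (¬R ∨ R) ∧ (¬R ∨ Q) ∧ (¬Q ∨ R) ∧ (¬Q ∨ Q) ∧ ¬Q   [distribute ∨ over ∧]
= (¬R ∨ Q) ∧ ¬Q   [simplify]

(¬R ∨ Q) ∧ ¬Q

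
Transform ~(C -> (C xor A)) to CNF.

C & (~C | A)

~(C -> (C xor A))
= ~(~C | (C xor A))   [eliminate ->]
= ~(~C | ((C | A) & ~(C & A)))   [expand xor]
= ~~C & ~((C | A) & ~(C & A))   [De Morgan]
= C & ~((C | A) & ~(C & A))   [double negation]
= C & (~(C | A) | ~~(C & A))   [De Morgan]
= C & ((~C & ~A) | ~~(C & A))   [De Morgan]
= C & ((~C & ~A) | (C & A))   [double negation]
= C & (~C | C) & (~C | A) & (~A | C) & (~A | A)   [distribute | over &]
= C & (~C | A)   [simplify]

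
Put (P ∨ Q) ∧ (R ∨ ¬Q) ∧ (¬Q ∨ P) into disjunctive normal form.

(P ∧ R) ∨ (P ∧ ¬Q)

(P ∨ Q) ∧ (R ∨ ¬Q) ∧ (¬Q ∨ P)
⇔ (P ∧ R ∧ ¬Q) ∨ (P ∧ R ∧ P) ∨ (P ∧ ¬Q ∧ ¬Q) ∨ (P ∧ ¬Q ∧ P) ∨ (Q ∧ R ∧ ¬Q) ∨ (Q ∧ R ∧ P) ∨ (Q ∧ ¬Q ∧ ¬Q) ∨ (Q ∧ ¬Q ∧ P)
⇔ (P ∧ R) ∨ (P ∧ ¬Q)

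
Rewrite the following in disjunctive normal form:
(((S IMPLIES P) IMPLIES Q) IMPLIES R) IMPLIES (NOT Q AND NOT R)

(((S IMPLIES P) IMPLIES Q) IMPLIES R) IMPLIES (NOT Q AND NOT R)
⇔ NOT (((S IMPLIES P) IMPLIES Q) IMPLIES R) OR (NOT Q AND NOT R)   — eliminate IMPLIES
⇔ NOT (NOT ((S IMPLIES P) IMPLIES Q) OR R) OR (NOT Q AND NOT R)   — eliminate IMPLIES
⇔ NOT (NOT (NOT (S IMPLIES P) OR Q) OR R) OR (NOT Q AND NOT R)   — eliminate IMPLIES
⇔ NOT (NOT (NOT (NOT S OR P) OR Q) OR R) OR (NOT Q AND NOT R)   — eliminate IMPLIES
⇔ (NOT NOT (NOT (NOT S OR P) OR Q) AND NOT R) OR (NOT Q AND NOT R)   — De Morgan
⇔ ((NOT (NOT S OR P) OR Q) AND NOT R) OR (NOT Q AND NOT R)   — double negation
⇔ (((NOT NOT S AND NOT P) OR Q) AND NOT R) OR (NOT Q AND NOT R)   — De Morgan
⇔ (((S AND NOT P) OR Q) AND NOT R) OR (NOT Q AND NOT R)   — double negation
⇔ (S AND NOT P AND NOT R) OR (Q AND NOT R) OR (NOT Q AND NOT R)   — distribute AND over OR

(S AND NOT P AND NOT R) OR (Q AND NOT R) OR (NOT Q AND NOT R)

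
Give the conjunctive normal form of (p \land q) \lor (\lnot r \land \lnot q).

(p \lor \lnot r) \land (p \lor \lnot q) \land (q \lor \lnot r)

(p \land q) \lor (\lnot r \land \lnot q)
≡ (p \lor \lnot r) \land (p \lor \lnot q) \land (q \lor \lnot r) \land (q \lor \lnot q)   — distribute \lor over \land
≡ (p \lor \lnot r) \land (p \lor \lnot q) \land (q \lor \lnot r)   — simplify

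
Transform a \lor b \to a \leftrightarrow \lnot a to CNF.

\lnot a \land (a \lor \lnot b)

a \lor b \to a \leftrightarrow \lnot a
⇔ ((a \lor b \to a) \to \lnot a) \land (\lnot a \to (a \lor b \to a))
⇔ (\lnot (a \lor b \to a) \lor \lnot a) \land (\lnot a \to (a \lor b \to a))
⇔ (\lnot (\lnot (a \lor b) \lor a) \lor \lnot a) \land (\lnot a \to (a \lor b \to a))
⇔ (\lnot (\lnot (a \lor b) \lor a) \lor \lnot a) \land (\lnot \lnot a \lor (a \lor b \to a))
⇔ (\lnot (\lnot (a \lor b) \lor a) \lor \lnot a) \land (\lnot \lnot a \lor \lnot (a \lor b) \lor a)
⇔ (\lnot \lnot (a \lor b) \land \lnot a \lor \lnot a) \land (\lnot \lnot a \lor \lnot (a \lor b) \lor a)
⇔ ((a \lor b) \land \lnot a \lor \lnot a) \land (\lnot \lnot a \lor \lnot (a \lor b) \lor a)
⇔ ((a \lor b) \land \lnot a \lor \lnot a) \land (a \lor \lnot (a \lor b) \lor a)
⇔ ((a \lor b) \land \lnot a \lor \lnot a) \land (a \lor \lnot a \land \lnot b \lor a)
⇔ (a \lor b \lor \lnot a) \land (\lnot a \lor \lnot a) \land (a \lor \lnot a \lor a) \land (a \lor \lnot b \lor a)
⇔ \lnot a \land (a \lor \lnot b)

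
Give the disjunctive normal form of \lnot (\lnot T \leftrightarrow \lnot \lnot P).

(\lnot T \land \lnot P) \lor (P \land T)

\lnot (\lnot T \leftrightarrow \lnot \lnot P)
≡ \lnot ((\lnot T \to \lnot \lnot P) \land (\lnot \lnot P \to \lnot T))   — eliminate \leftrightarrow
≡ \lnot ((\lnot \lnot T \lor \lnot \lnot P) \land (\lnot \lnot P \to \lnot T))   — eliminate \to
≡ \lnot ((\lnot \lnot T \lor \lnot \lnot P) \land (\lnot \lnot \lnot P \lor \lnot T))   — eliminate \to
≡ \lnot (\lnot \lnot T \lor \lnot \lnot P) \lor \lnot (\lnot \lnot \lnot P \lor \lnot T)   — De Morgan
≡ (\lnot \lnot \lnot T \land \lnot \lnot \lnot P) \lor \lnot (\lnot \lnot \lnot P \lor \lnot T)   — De Morgan
≡ (\lnot T \land \lnot \lnot \lnot P) \lor \lnot (\lnot \lnot \lnot P \lor \lnot T)   — double negation
≡ (\lnot T \land \lnot P) \lor \lnot (\lnot \lnot \lnot P \lor \lnot T)   — double negation
≡ (\lnot T \land \lnot P) \lor (\lnot \lnot \lnot \lnot P \land \lnot \lnot T)   — De Morgan
≡ (\lnot T \land \lnot P) \lor (\lnot \lnot P \land \lnot \lnot T)   — double negation
≡ (\lnot T \land \lnot P) \lor (P \land \lnot \lnot T)   — double negation
≡ (\lnot T \land \lnot P) \lor (P \land T)   — double negation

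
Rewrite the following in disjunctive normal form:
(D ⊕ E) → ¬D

(E ∧ D) ∨ ¬D

(D ⊕ E) → ¬D
= ¬(D ⊕ E) ∨ ¬D   [eliminate →]
= ¬((D ∧ ¬E) ∨ (¬D ∧ E)) ∨ ¬D   [expand ⊕]
= (¬(D ∧ ¬E) ∧ ¬(¬D ∧ E)) ∨ ¬D   [De Morgan]
= ((¬D ∨ ¬¬E) ∧ ¬(¬D ∧ E)) ∨ ¬D   [De Morgan]
= ((¬D ∨ E) ∧ ¬(¬D ∧ E)) ∨ ¬D   [double negation]
= ((¬D ∨ E) ∧ (¬¬D ∨ ¬E)) ∨ ¬D   [De Morgan]
= ((¬D ∨ E) ∧ (D ∨ ¬E)) ∨ ¬D   [double negation]
= (¬D ∧ D) ∨ (¬D ∧ ¬E) ∨ (E ∧ D) ∨ (E ∧ ¬E) ∨ ¬D   [distribute ∧ over ∨]
= (E ∧ D) ∨ ¬D   [simplify]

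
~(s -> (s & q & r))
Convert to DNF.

(s & ~q) | (s & ~r)

~(s -> (s & q & r))
⇔ ~(~s | (s & q & r))   [eliminate ->]
⇔ ~~s & ~(s & q & r)   [De Morgan]
⇔ s & ~(s & q & r)   [double negation]
⇔ s & (~s | ~q | ~r)   [De Morgan]
⇔ (s & ~s) | (s & ~q) | (s & ~r)   [distribute & over |]
⇔ (s & ~q) | (s & ~r)   [simplify]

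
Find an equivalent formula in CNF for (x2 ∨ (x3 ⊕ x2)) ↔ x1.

(x2 ∨ (x3 ⊕ x2)) ↔ x1
= ((x2 ∨ (x3 ⊕ x2)) → x1) ∧ (x1 → (x2 ∨ (x3 ⊕ x2)))   (eliminate ↔)
= (¬(x2 ∨ (x3 ⊕ x2)) ∨ x1) ∧ (x1 → (x2 ∨ (x3 ⊕ x2)))   (eliminate →)
= (¬(x2 ∨ ((x3 ∨ x2) ∧ ¬(x3 ∧ x2))) ∨ x1) ∧ (x1 → (x2 ∨ (x3 ⊕ x2)))   (expand ⊕)
= (¬(x2 ∨ ((x3 ∨ x2) ∧ ¬(x3 ∧ x2))) ∨ x1) ∧ (¬x1 ∨ x2 ∨ (x3 ⊕ x2))   (eliminate →)
= (¬(x2 ∨ ((x3 ∨ x2) ∧ ¬(x3 ∧ x2))) ∨ x1) ∧ (¬x1 ∨ x2 ∨ ((x3 ∨ x2) ∧ ¬(x3 ∧ x2)))   (expand ⊕)
= ((¬x2 ∧ ¬((x3 ∨ x2) ∧ ¬(x3 ∧ x2))) ∨ x1) ∧ (¬x1 ∨ x2 ∨ ((x3 ∨ x2) ∧ ¬(x3 ∧ x2)))   (De Morgan)
= ((¬x2 ∧ (¬(x3 ∨ x2) ∨ ¬¬(x3 ∧ x2))) ∨ x1) ∧ (¬x1 ∨ x2 ∨ ((x3 ∨ x2) ∧ ¬(x3 ∧ x2)))   (De Morgan)
= ((¬x2 ∧ ((¬x3 ∧ ¬x2) ∨ ¬¬(x3 ∧ x2))) ∨ x1) ∧ (¬x1 ∨ x2 ∨ ((x3 ∨ x2) ∧ ¬(x3 ∧ x2)))   (De Morgan)
= ((¬x2 ∧ ((¬x3 ∧ ¬x2) ∨ (x3 ∧ x2))) ∨ x1) ∧ (¬x1 ∨ x2 ∨ ((x3 ∨ x2) ∧ ¬(x3 ∧ x2)))   (double negation)
= ((¬x2 ∧ ((¬x3 ∧ ¬x2) ∨ (x3 ∧ x2))) ∨ x1) ∧ (¬x1 ∨ x2 ∨ ((x3 ∨ x2) ∧ (¬x3 ∨ ¬x2)))   (De Morgan)
= (¬x2 ∨ x1) ∧ (¬x3 ∨ x3 ∨ x1) ∧ (¬x3 ∨ x2 ∨ x1) ∧ (¬x2 ∨ x3 ∨ x1) ∧ (¬x2 ∨ x2 ∨ x1) ∧ (¬x1 ∨ x2 ∨ x3 ∨ x2) ∧ (¬x1 ∨ x2 ∨ ¬x3 ∨ ¬x2)   (distribute ∨ over ∧)
= (¬x2 ∨ x1) ∧ (¬x3 ∨ x2 ∨ x1) ∧ (¬x1 ∨ x2 ∨ x3)   (simplify)

(¬x2 ∨ x1) ∧ (¬x3 ∨ x2 ∨ x1) ∧ (¬x1 ∨ x2 ∨ x3)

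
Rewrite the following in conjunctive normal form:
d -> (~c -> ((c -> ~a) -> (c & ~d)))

~d | c

d -> (~c -> ((c -> ~a) -> (c & ~d)))
≡ ~d | (~c -> ((c -> ~a) -> (c & ~d)))   (eliminate ->)
≡ ~d | ~~c | ((c -> ~a) -> (c & ~d))   (eliminate ->)
≡ ~d | ~~c | ~(c -> ~a) | (c & ~d)   (eliminate ->)
≡ ~d | ~~c | ~(~c | ~a) | (c & ~d)   (eliminate ->)
≡ ~d | c | ~(~c | ~a) | (c & ~d)   (double negation)
≡ ~d | c | (~~c & ~~a) | (c & ~d)   (De Morgan)
≡ ~d | c | (c & ~~a) | (c & ~d)   (double negation)
≡ ~d | c | (c & a) | (c & ~d)   (double negation)
≡ (~d | c | c | c) & (~d | c | c | ~d) & (~d | c | a | c) & (~d | c | a | ~d)   (distribute | over &)
≡ ~d | c   (simplify)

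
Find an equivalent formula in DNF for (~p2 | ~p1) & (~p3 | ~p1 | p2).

(~p2 & ~p3) | ~p1

(~p2 | ~p1) & (~p3 | ~p1 | p2)
≡ (~p2 & ~p3) | (~p2 & ~p1) | (~p2 & p2) | (~p1 & ~p3) | (~p1 & ~p1) | (~p1 & p2)   (distribute & over |)
≡ (~p2 & ~p3) | ~p1   (simplify)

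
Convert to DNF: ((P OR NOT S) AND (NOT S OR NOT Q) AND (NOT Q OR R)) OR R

((P OR NOT S) AND (NOT S OR NOT Q) AND (NOT Q OR R)) OR R
= (P AND NOT S AND NOT Q) OR (P AND NOT S AND R) OR (P AND NOT Q AND NOT Q) OR (P AND NOT Q AND R) OR (NOT S AND NOT S AND NOT Q) OR (NOT S AND NOT S AND R) OR (NOT S AND NOT Q AND NOT Q) OR (NOT S AND NOT Q AND R) OR R   [distribute AND over OR]
= (P AND NOT Q) OR (NOT S AND NOT Q) OR R   [simplify]

(P AND NOT Q) OR (NOT S AND NOT Q) OR R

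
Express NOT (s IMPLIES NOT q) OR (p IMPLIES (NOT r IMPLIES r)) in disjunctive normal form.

(s AND q) OR NOT p OR r

NOT (s IMPLIES NOT q) OR (p IMPLIES (NOT r IMPLIES r))
≡ NOT (NOT s OR NOT q) OR (p IMPLIES (NOT r IMPLIES r))   (eliminate IMPLIES)
≡ NOT (NOT s OR NOT q) OR NOT p OR (NOT r IMPLIES r)   (eliminate IMPLIES)
≡ NOT (NOT s OR NOT q) OR NOT p OR NOT NOT r OR r   (eliminate IMPLIES)
≡ (NOT NOT s AND NOT NOT q) OR NOT p OR NOT NOT r OR r   (De Morgan)
≡ (s AND NOT NOT q) OR NOT p OR NOT NOT r OR r   (double negation)
≡ (s AND q) OR NOT p OR NOT NOT r OR r   (double negation)
≡ (s AND q) OR NOT p OR r OR r   (double negation)
≡ (s AND q) OR NOT p OR r   (simplify)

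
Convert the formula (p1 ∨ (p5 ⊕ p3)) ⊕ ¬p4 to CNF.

(p1 ∨ p5 ∨ p3 ∨ ¬p4) ∧ (p1 ∨ ¬p5 ∨ ¬p3 ∨ ¬p4) ∧ (¬p1 ∨ p4) ∧ (¬p5 ∨ p3 ∨ p4) ∧ (¬p3 ∨ p5 ∨ p4)

(p1 ∨ (p5 ⊕ p3)) ⊕ ¬p4
⇔ (p1 ∨ (p5 ⊕ p3) ∨ ¬p4) ∧ ¬((p1 ∨ (p5 ⊕ p3)) ∧ ¬p4)
⇔ (p1 ∨ (p5 ∨ p3) ∧ ¬(p5 ∧ p3) ∨ ¬p4) ∧ ¬((p1 ∨ (p5 ⊕ p3)) ∧ ¬p4)
⇔ (p1 ∨ (p5 ∨ p3) ∧ ¬(p5 ∧ p3) ∨ ¬p4) ∧ ¬((p1 ∨ (p5 ∨ p3) ∧ ¬(p5 ∧ p3)) ∧ ¬p4)
⇔ (p1 ∨ (p5 ∨ p3) ∧ (¬p5 ∨ ¬p3) ∨ ¬p4) ∧ ¬((p1 ∨ (p5 ∨ p3) ∧ ¬(p5 ∧ p3)) ∧ ¬p4)
⇔ (p1 ∨ (p5 ∨ p3) ∧ (¬p5 ∨ ¬p3) ∨ ¬p4) ∧ (¬(p1 ∨ (p5 ∨ p3) ∧ ¬(p5 ∧ p3)) ∨ ¬¬p4)
⇔ (p1 ∨ (p5 ∨ p3) ∧ (¬p5 ∨ ¬p3) ∨ ¬p4) ∧ (¬p1 ∧ ¬((p5 ∨ p3) ∧ ¬(p5 ∧ p3)) ∨ ¬¬p4)
⇔ (p1 ∨ (p5 ∨ p3) ∧ (¬p5 ∨ ¬p3) ∨ ¬p4) ∧ (¬p1 ∧ (¬(p5 ∨ p3) ∨ ¬¬(p5 ∧ p3)) ∨ ¬¬p4)
⇔ (p1 ∨ (p5 ∨ p3) ∧ (¬p5 ∨ ¬p3) ∨ ¬p4) ∧ (¬p1 ∧ (¬p5 ∧ ¬p3 ∨ ¬¬(p5 ∧ p3)) ∨ ¬¬p4)
⇔ (p1 ∨ (p5 ∨ p3) ∧ (¬p5 ∨ ¬p3) ∨ ¬p4) ∧ (¬p1 ∧ (¬p5 ∧ ¬p3 ∨ p5 ∧ p3) ∨ ¬¬p4)
⇔ (p1 ∨ (p5 ∨ p3) ∧ (¬p5 ∨ ¬p3) ∨ ¬p4) ∧ (¬p1 ∧ (¬p5 ∧ ¬p3 ∨ p5 ∧ p3) ∨ p4)
⇔ (p1 ∨ p5 ∨ p3 ∨ ¬p4) ∧ (p1 ∨ ¬p5 ∨ ¬p3 ∨ ¬p4) ∧ (¬p1 ∨ p4) ∧ (¬p5 ∨ p5 ∨ p4) ∧ (¬p5 ∨ p3 ∨ p4) ∧ (¬p3 ∨ p5 ∨ p4) ∧ (¬p3 ∨ p3 ∨ p4)
⇔ (p1 ∨ p5 ∨ p3 ∨ ¬p4) ∧ (p1 ∨ ¬p5 ∨ ¬p3 ∨ ¬p4) ∧ (¬p1 ∨ p4) ∧ (¬p5 ∨ p3 ∨ p4) ∧ (¬p3 ∨ p5 ∨ p4)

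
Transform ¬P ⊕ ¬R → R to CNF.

R ∨ ¬P

¬P ⊕ ¬R → R
⇔ ¬(¬P ⊕ ¬R) ∨ R   (eliminate →)
⇔ ¬((¬P ∨ ¬R) ∧ ¬(¬P ∧ ¬R)) ∨ R   (expand ⊕)
⇔ ¬(¬P ∨ ¬R) ∨ ¬¬(¬P ∧ ¬R) ∨ R   (De Morgan)
⇔ ¬¬P ∧ ¬¬R ∨ ¬¬(¬P ∧ ¬R) ∨ R   (De Morgan)
⇔ P ∧ ¬¬R ∨ ¬¬(¬P ∧ ¬R) ∨ R   (double negation)
⇔ P ∧ R ∨ ¬¬(¬P ∧ ¬R) ∨ R   (double negation)
⇔ P ∧ R ∨ ¬P ∧ ¬R ∨ R   (double negation)
⇔ (P ∨ ¬P ∨ R) ∧ (P ∨ ¬R ∨ R) ∧ (R ∨ ¬P ∨ R) ∧ (R ∨ ¬R ∨ R)   (distribute ∨ over ∧)
⇔ R ∨ ¬P   (simplify)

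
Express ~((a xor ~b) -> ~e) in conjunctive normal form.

~((a xor ~b) -> ~e)
≡ ~(~(a xor ~b) | ~e)   — eliminate ->
≡ ~(~((a | ~b) & ~(a & ~b)) | ~e)   — expand xor
≡ ~~((a | ~b) & ~(a & ~b)) & ~~e   — De Morgan
≡ (a | ~b) & ~(a & ~b) & ~~e   — double negation
≡ (a | ~b) & (~a | ~~b) & ~~e   — De Morgan
≡ (a | ~b) & (~a | b) & ~~e   — double negation
≡ (a | ~b) & (~a | b) & e   — double negation

(a | ~b) & (~a | b) & e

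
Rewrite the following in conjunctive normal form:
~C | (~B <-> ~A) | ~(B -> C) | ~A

~C | (~B <-> ~A) | ~(B -> C) | ~A
≡ ~C | ((~B -> ~A) & (~A -> ~B)) | ~(B -> C) | ~A   [eliminate <->]
≡ ~C | ((~~B | ~A) & (~A -> ~B)) | ~(B -> C) | ~A   [eliminate ->]
≡ ~C | ((~~B | ~A) & (~~A | ~B)) | ~(B -> C) | ~A   [eliminate ->]
≡ ~C | ((~~B | ~A) & (~~A | ~B)) | ~(~B | C) | ~A   [eliminate ->]
≡ ~C | ((B | ~A) & (~~A | ~B)) | ~(~B | C) | ~A   [double negation]
≡ ~C | ((B | ~A) & (A | ~B)) | ~(~B | C) | ~A   [double negation]
≡ ~C | ((B | ~A) & (A | ~B)) | (~~B & ~C) | ~A   [De Morgan]
≡ ~C | ((B | ~A) & (A | ~B)) | (B & ~C) | ~A   [double negation]
≡ (~C | B | ~A | B | ~A) & (~C | B | ~A | ~C | ~A) & (~C | A | ~B | B | ~A) & (~C | A | ~B | ~C | ~A)   [distribute | over &]
≡ ~C | B | ~A   [simplify]

~C | B | ~A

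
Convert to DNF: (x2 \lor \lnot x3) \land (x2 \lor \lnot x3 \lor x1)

x2 \lor \lnot x3

(x2 \lor \lnot x3) \land (x2 \lor \lnot x3 \lor x1)
≡ x2 \land x2 \lor x2 \land \lnot x3 \lor x2 \land x1 \lor \lnot x3 \land x2 \lor \lnot x3 \land \lnot x3 \lor \lnot x3 \land x1
≡ x2 \lor \lnot x3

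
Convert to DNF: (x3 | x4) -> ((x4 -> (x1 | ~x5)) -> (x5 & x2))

(~x3 & ~x4) | (x4 & ~x1 & x5) | (x5 & x2)

(x3 | x4) -> ((x4 -> (x1 | ~x5)) -> (x5 & x2))
≡ ~(x3 | x4) | ((x4 -> (x1 | ~x5)) -> (x5 & x2))   (eliminate ->)
≡ ~(x3 | x4) | ~(x4 -> (x1 | ~x5)) | (x5 & x2)   (eliminate ->)
≡ ~(x3 | x4) | ~(~x4 | x1 | ~x5) | (x5 & x2)   (eliminate ->)
≡ (~x3 & ~x4) | ~(~x4 | x1 | ~x5) | (x5 & x2)   (De Morgan)
≡ (~x3 & ~x4) | (~~x4 & ~x1 & ~~x5) | (x5 & x2)   (De Morgan)
≡ (~x3 & ~x4) | (x4 & ~x1 & ~~x5) | (x5 & x2)   (double negation)
≡ (~x3 & ~x4) | (x4 & ~x1 & x5) | (x5 & x2)   (double negation)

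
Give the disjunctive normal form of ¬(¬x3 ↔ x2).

(¬x3 ∧ ¬x2) ∨ (x2 ∧ x3)

¬(¬x3 ↔ x2)
≡ ¬((¬x3 → x2) ∧ (x2 → ¬x3))   [eliminate ↔]
≡ ¬((¬¬x3 ∨ x2) ∧ (x2 → ¬x3))   [eliminate →]
≡ ¬((¬¬x3 ∨ x2) ∧ (¬x2 ∨ ¬x3))   [eliminate →]
≡ ¬(¬¬x3 ∨ x2) ∨ ¬(¬x2 ∨ ¬x3)   [De Morgan]
≡ (¬¬¬x3 ∧ ¬x2) ∨ ¬(¬x2 ∨ ¬x3)   [De Morgan]
≡ (¬x3 ∧ ¬x2) ∨ ¬(¬x2 ∨ ¬x3)   [double negation]
≡ (¬x3 ∧ ¬x2) ∨ (¬¬x2 ∧ ¬¬x3)   [De Morgan]
≡ (¬x3 ∧ ¬x2) ∨ (x2 ∧ ¬¬x3)   [double negation]
≡ (¬x3 ∧ ¬x2) ∨ (x2 ∧ x3)   [double negation]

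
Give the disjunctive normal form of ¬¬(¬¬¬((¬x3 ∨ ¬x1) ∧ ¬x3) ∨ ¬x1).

¬¬(¬¬¬((¬x3 ∨ ¬x1) ∧ ¬x3) ∨ ¬x1)
= ¬¬¬((¬x3 ∨ ¬x1) ∧ ¬x3) ∨ ¬x1
= ¬((¬x3 ∨ ¬x1) ∧ ¬x3) ∨ ¬x1
= ¬(¬x3 ∨ ¬x1) ∨ ¬¬x3 ∨ ¬x1
= (¬¬x3 ∧ ¬¬x1) ∨ ¬¬x3 ∨ ¬x1
= (x3 ∧ ¬¬x1) ∨ ¬¬x3 ∨ ¬x1
= (x3 ∧ x1) ∨ ¬¬x3 ∨ ¬x1
= (x3 ∧ x1) ∨ x3 ∨ ¬x1
= x3 ∨ ¬x1

x3 ∨ ¬x1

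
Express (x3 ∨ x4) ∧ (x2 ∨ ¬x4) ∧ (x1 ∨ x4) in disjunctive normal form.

(x3 ∧ x2 ∧ x1) ∨ (x3 ∧ ¬x4 ∧ x1) ∨ (x4 ∧ x2)

(x3 ∨ x4) ∧ (x2 ∨ ¬x4) ∧ (x1 ∨ x4)
= (x3 ∧ x2 ∧ x1) ∨ (x3 ∧ x2 ∧ x4) ∨ (x3 ∧ ¬x4 ∧ x1) ∨ (x3 ∧ ¬x4 ∧ x4) ∨ (x4 ∧ x2 ∧ x1) ∨ (x4 ∧ x2 ∧ x4) ∨ (x4 ∧ ¬x4 ∧ x1) ∨ (x4 ∧ ¬x4 ∧ x4)   (distribute ∧ over ∨)
= (x3 ∧ x2 ∧ x1) ∨ (x3 ∧ ¬x4 ∧ x1) ∨ (x4 ∧ x2)   (simplify)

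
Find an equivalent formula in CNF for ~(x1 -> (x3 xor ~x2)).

x1 & (~x3 | ~x2) & (x2 | x3)

~(x1 -> (x3 xor ~x2))
⇔ ~(~x1 | (x3 xor ~x2))   [eliminate ->]
⇔ ~(~x1 | ((x3 | ~x2) & ~(x3 & ~x2)))   [expand xor]
⇔ ~~x1 & ~((x3 | ~x2) & ~(x3 & ~x2))   [De Morgan]
⇔ x1 & ~((x3 | ~x2) & ~(x3 & ~x2))   [double negation]
⇔ x1 & (~(x3 | ~x2) | ~~(x3 & ~x2))   [De Morgan]
⇔ x1 & ((~x3 & ~~x2) | ~~(x3 & ~x2))   [De Morgan]
⇔ x1 & ((~x3 & x2) | ~~(x3 & ~x2))   [double negation]
⇔ x1 & ((~x3 & x2) | (x3 & ~x2))   [double negation]
⇔ x1 & (~x3 | x3) & (~x3 | ~x2) & (x2 | x3) & (x2 | ~x2)   [distribute | over &]
⇔ x1 & (~x3 | ~x2) & (x2 | x3)   [simplify]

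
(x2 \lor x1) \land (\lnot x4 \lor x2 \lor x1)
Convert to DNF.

(x2 \lor x1) \land (\lnot x4 \lor x2 \lor x1)
≡ (x2 \land \lnot x4) \lor (x2 \land x2) \lor (x2 \land x1) \lor (x1 \land \lnot x4) \lor (x1 \land x2) \lor (x1 \land x1)   [distribute \land over \lor]
≡ x2 \lor x1   [simplify]

x2 \lor x1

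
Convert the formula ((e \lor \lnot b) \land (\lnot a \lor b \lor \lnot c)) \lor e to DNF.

((e \lor \lnot b) \land (\lnot a \lor b \lor \lnot c)) \lor e
= (e \land \lnot a) \lor (e \land b) \lor (e \land \lnot c) \lor (\lnot b \land \lnot a) \lor (\lnot b \land b) \lor (\lnot b \land \lnot c) \lor e
= (\lnot b \land \lnot a) \lor (\lnot b \land \lnot c) \lor e

(\lnot b \land \lnot a) \lor (\lnot b \land \lnot c) \lor e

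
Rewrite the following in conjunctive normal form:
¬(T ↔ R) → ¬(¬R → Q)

(¬T ∨ R ∨ ¬Q) ∧ (¬R ∨ T)

¬(T ↔ R) → ¬(¬R → Q)
⇔ ¬¬(T ↔ R) ∨ ¬(¬R → Q)   — eliminate →
⇔ ¬¬((T → R) ∧ (R → T)) ∨ ¬(¬R → Q)   — eliminate ↔
⇔ ¬¬((¬T ∨ R) ∧ (R → T)) ∨ ¬(¬R → Q)   — eliminate →
⇔ ¬¬((¬T ∨ R) ∧ (¬R ∨ T)) ∨ ¬(¬R → Q)   — eliminate →
⇔ ¬¬((¬T ∨ R) ∧ (¬R ∨ T)) ∨ ¬(¬¬R ∨ Q)   — eliminate →
⇔ ((¬T ∨ R) ∧ (¬R ∨ T)) ∨ ¬(¬¬R ∨ Q)   — double negation
⇔ ((¬T ∨ R) ∧ (¬R ∨ T)) ∨ (¬¬¬R ∧ ¬Q)   — De Morgan
⇔ ((¬T ∨ R) ∧ (¬R ∨ T)) ∨ (¬R ∧ ¬Q)   — double negation
⇔ (¬T ∨ R ∨ ¬R) ∧ (¬T ∨ R ∨ ¬Q) ∧ (¬R ∨ T ∨ ¬R) ∧ (¬R ∨ T ∨ ¬Q)   — distribute ∨ over ∧
⇔ (¬T ∨ R ∨ ¬Q) ∧ (¬R ∨ T)   — simplify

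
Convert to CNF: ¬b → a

¬b → a
= ¬¬b ∨ a   [eliminate →]
= b ∨ a   [double negation]

b ∨ a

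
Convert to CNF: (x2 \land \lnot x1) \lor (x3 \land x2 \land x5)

x2 \land (\lnot x1 \lor x3) \land (\lnot x1 \lor x5)

(x2 \land \lnot x1) \lor (x3 \land x2 \land x5)
≡ (x2 \lor x3) \land (x2 \lor x2) \land (x2 \lor x5) \land (\lnot x1 \lor x3) \land (\lnot x1 \lor x2) \land (\lnot x1 \lor x5)   [distribute \lor over \land]
≡ x2 \land (\lnot x1 \lor x3) \land (\lnot x1 \lor x5)   [simplify]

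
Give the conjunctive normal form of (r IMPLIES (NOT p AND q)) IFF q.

(r OR q) AND (NOT q OR NOT r OR NOT p)

(r IMPLIES (NOT p AND q)) IFF q
≡ ((r IMPLIES (NOT p AND q)) IMPLIES q) AND (q IMPLIES (r IMPLIES (NOT p AND q)))   [eliminate IFF]
≡ (NOT (r IMPLIES (NOT p AND q)) OR q) AND (q IMPLIES (r IMPLIES (NOT p AND q)))   [eliminate IMPLIES]
≡ (NOT (NOT r OR (NOT p AND q)) OR q) AND (q IMPLIES (r IMPLIES (NOT p AND q)))   [eliminate IMPLIES]
≡ (NOT (NOT r OR (NOT p AND q)) OR q) AND (NOT q OR (r IMPLIES (NOT p AND q)))   [eliminate IMPLIES]
≡ (NOT (NOT r OR (NOT p AND q)) OR q) AND (NOT q OR NOT r OR (NOT p AND q))   [eliminate IMPLIES]
≡ ((NOT NOT r AND NOT (NOT p AND q)) OR q) AND (NOT q OR NOT r OR (NOT p AND q))   [De Morgan]
≡ ((r AND NOT (NOT p AND q)) OR q) AND (NOT q OR NOT r OR (NOT p AND q))   [double negation]
≡ ((r AND (NOT NOT p OR NOT q)) OR q) AND (NOT q OR NOT r OR (NOT p AND q))   [De Morgan]
≡ ((r AND (p OR NOT q)) OR q) AND (NOT q OR NOT r OR (NOT p AND q))   [double negation]
≡ (r OR q) AND (p OR NOT q OR q) AND (NOT q OR NOT r OR NOT p) AND (NOT q OR NOT r OR q)   [distribute OR over AND]
≡ (r OR q) AND (NOT q OR NOT r OR NOT p)   [simplify]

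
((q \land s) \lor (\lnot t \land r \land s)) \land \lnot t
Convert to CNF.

(q \lor r) \land s \land \lnot t

((q \land s) \lor (\lnot t \land r \land s)) \land \lnot t
= (q \lor \lnot t) \land (q \lor r) \land (q \lor s) \land (s \lor \lnot t) \land (s \lor r) \land (s \lor s) \land \lnot t
= (q \lor r) \land s \land \lnot t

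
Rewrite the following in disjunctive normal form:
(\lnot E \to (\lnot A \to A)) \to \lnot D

(\lnot E \to (\lnot A \to A)) \to \lnot D
⇔ \lnot (\lnot E \to (\lnot A \to A)) \lor \lnot D   — eliminate \to
⇔ \lnot (\lnot \lnot E \lor (\lnot A \to A)) \lor \lnot D   — eliminate \to
⇔ \lnot (\lnot \lnot E \lor \lnot \lnot A \lor A) \lor \lnot D   — eliminate \to
⇔ (\lnot \lnot \lnot E \land \lnot \lnot \lnot A \land \lnot A) \lor \lnot D   — De Morgan
⇔ (\lnot E \land \lnot \lnot \lnot A \land \lnot A) \lor \lnot D   — double negation
⇔ (\lnot E \land \lnot A \land \lnot A) \lor \lnot D   — double negation
⇔ (\lnot E \land \lnot A) \lor \lnot D   — simplify

(\lnot E \land \lnot A) \lor \lnot D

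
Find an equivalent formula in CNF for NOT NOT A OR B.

NOT NOT A OR B
≡ A OR B   [double negation]

A OR B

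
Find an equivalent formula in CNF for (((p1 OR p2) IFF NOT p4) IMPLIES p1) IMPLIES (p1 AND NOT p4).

(NOT p1 OR NOT p4) AND (NOT p2 OR NOT p4) AND (p4 OR p1 OR p2)

(((p1 OR p2) IFF NOT p4) IMPLIES p1) IMPLIES (p1 AND NOT p4)
⇔ NOT (((p1 OR p2) IFF NOT p4) IMPLIES p1) OR (p1 AND NOT p4)
⇔ NOT (NOT ((p1 OR p2) IFF NOT p4) OR p1) OR (p1 AND NOT p4)
⇔ NOT (NOT (((p1 OR p2) IMPLIES NOT p4) AND (NOT p4 IMPLIES (p1 OR p2))) OR p1) OR (p1 AND NOT p4)
⇔ NOT (NOT ((NOT (p1 OR p2) OR NOT p4) AND (NOT p4 IMPLIES (p1 OR p2))) OR p1) OR (p1 AND NOT p4)
⇔ NOT (NOT ((NOT (p1 OR p2) OR NOT p4) AND (NOT NOT p4 OR p1 OR p2)) OR p1) OR (p1 AND NOT p4)
⇔ (NOT NOT ((NOT (p1 OR p2) OR NOT p4) AND (NOT NOT p4 OR p1 OR p2)) AND NOT p1) OR (p1 AND NOT p4)
⇔ ((NOT (p1 OR p2) OR NOT p4) AND (NOT NOT p4 OR p1 OR p2) AND NOT p1) OR (p1 AND NOT p4)
⇔ (((NOT p1 AND NOT p2) OR NOT p4) AND (NOT NOT p4 OR p1 OR p2) AND NOT p1) OR (p1 AND NOT p4)
⇔ (((NOT p1 AND NOT p2) OR NOT p4) AND (p4 OR p1 OR p2) AND NOT p1) OR (p1 AND NOT p4)
⇔ (NOT p1 OR NOT p4 OR p1) AND (NOT p1 OR NOT p4 OR NOT p4) AND (NOT p2 OR NOT p4 OR p1) AND (NOT p2 OR NOT p4 OR NOT p4) AND (p4 OR p1 OR p2 OR p1) AND (p4 OR p1 OR p2 OR NOT p4) AND (NOT p1 OR p1) AND (NOT p1 OR NOT p4)
⇔ (NOT p1 OR NOT p4) AND (NOT p2 OR NOT p4) AND (p4 OR p1 OR p2)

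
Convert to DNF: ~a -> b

~a -> b
≡ ~~a | b   [eliminate ->]
≡ a | b   [double negation]

a | b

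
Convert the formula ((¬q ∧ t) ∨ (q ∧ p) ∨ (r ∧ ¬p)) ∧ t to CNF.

((¬q ∧ t) ∨ (q ∧ p) ∨ (r ∧ ¬p)) ∧ t
≡ (¬q ∨ q ∨ r) ∧ (¬q ∨ q ∨ ¬p) ∧ (¬q ∨ p ∨ r) ∧ (¬q ∨ p ∨ ¬p) ∧ (t ∨ q ∨ r) ∧ (t ∨ q ∨ ¬p) ∧ (t ∨ p ∨ r) ∧ (t ∨ p ∨ ¬p) ∧ t   — distribute ∨ over ∧
≡ (¬q ∨ p ∨ r) ∧ t   — simplify

(¬q ∨ p ∨ r) ∧ t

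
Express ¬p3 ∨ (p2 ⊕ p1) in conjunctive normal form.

¬p3 ∨ (p2 ⊕ p1)
⇔ ¬p3 ∨ ((p2 ∨ p1) ∧ ¬(p2 ∧ p1))
⇔ ¬p3 ∨ ((p2 ∨ p1) ∧ (¬p2 ∨ ¬p1))
⇔ (¬p3 ∨ p2 ∨ p1) ∧ (¬p3 ∨ ¬p2 ∨ ¬p1)

(¬p3 ∨ p2 ∨ p1) ∧ (¬p3 ∨ ¬p2 ∨ ¬p1)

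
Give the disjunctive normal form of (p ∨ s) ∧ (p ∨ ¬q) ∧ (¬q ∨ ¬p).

(p ∨ s) ∧ (p ∨ ¬q) ∧ (¬q ∨ ¬p)
⇔ (p ∧ p ∧ ¬q) ∨ (p ∧ p ∧ ¬p) ∨ (p ∧ ¬q ∧ ¬q) ∨ (p ∧ ¬q ∧ ¬p) ∨ (s ∧ p ∧ ¬q) ∨ (s ∧ p ∧ ¬p) ∨ (s ∧ ¬q ∧ ¬q) ∨ (s ∧ ¬q ∧ ¬p)
⇔ (p ∧ ¬q) ∨ (s ∧ ¬q)

(p ∧ ¬q) ∨ (s ∧ ¬q)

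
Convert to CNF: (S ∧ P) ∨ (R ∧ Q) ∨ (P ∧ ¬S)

(P ∨ R) ∧ (P ∨ Q)

(S ∧ P) ∨ (R ∧ Q) ∨ (P ∧ ¬S)
= (S ∨ R ∨ P) ∧ (S ∨ R ∨ ¬S) ∧ (S ∨ Q ∨ P) ∧ (S ∨ Q ∨ ¬S) ∧ (P ∨ R ∨ P) ∧ (P ∨ R ∨ ¬S) ∧ (P ∨ Q ∨ P) ∧ (P ∨ Q ∨ ¬S)   [distribute ∨ over ∧]
= (P ∨ R) ∧ (P ∨ Q)   [simplify]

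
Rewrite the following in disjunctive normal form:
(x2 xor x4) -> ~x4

(x2 xor x4) -> ~x4
≡ ~(x2 xor x4) | ~x4   (eliminate ->)
≡ ~((x2 & ~x4) | (~x2 & x4)) | ~x4   (expand xor)
≡ (~(x2 & ~x4) & ~(~x2 & x4)) | ~x4   (De Morgan)
≡ ((~x2 | ~~x4) & ~(~x2 & x4)) | ~x4   (De Morgan)
≡ ((~x2 | x4) & ~(~x2 & x4)) | ~x4   (double negation)
≡ ((~x2 | x4) & (~~x2 | ~x4)) | ~x4   (De Morgan)
≡ ((~x2 | x4) & (x2 | ~x4)) | ~x4   (double negation)
≡ (~x2 & x2) | (~x2 & ~x4) | (x4 & x2) | (x4 & ~x4) | ~x4   (distribute & over |)
≡ (x4 & x2) | ~x4   (simplify)

(x4 & x2) | ~x4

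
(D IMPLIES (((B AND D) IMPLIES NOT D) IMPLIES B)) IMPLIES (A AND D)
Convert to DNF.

(D IMPLIES (((B AND D) IMPLIES NOT D) IMPLIES B)) IMPLIES (A AND D)
≡ NOT (D IMPLIES (((B AND D) IMPLIES NOT D) IMPLIES B)) OR (A AND D)   (eliminate IMPLIES)
≡ NOT (NOT D OR (((B AND D) IMPLIES NOT D) IMPLIES B)) OR (A AND D)   (eliminate IMPLIES)
≡ NOT (NOT D OR NOT ((B AND D) IMPLIES NOT D) OR B) OR (A AND D)   (eliminate IMPLIES)
≡ NOT (NOT D OR NOT (NOT (B AND D) OR NOT D) OR B) OR (A AND D)   (eliminate IMPLIES)
≡ (NOT NOT D AND NOT NOT (NOT (B AND D) OR NOT D) AND NOT B) OR (A AND D)   (De Morgan)
≡ (D AND NOT NOT (NOT (B AND D) OR NOT D) AND NOT B) OR (A AND D)   (double negation)
≡ (D AND (NOT (B AND D) OR NOT D) AND NOT B) OR (A AND D)   (double negation)
≡ (D AND (NOT B OR NOT D OR NOT D) AND NOT B) OR (A AND D)   (De Morgan)
≡ (D AND NOT B AND NOT B) OR (D AND NOT D AND NOT B) OR (D AND NOT D AND NOT B) OR (A AND D)   (distribute AND over OR)
≡ (D AND NOT B) OR (A AND D)   (simplify)

(D AND NOT B) OR (A AND D)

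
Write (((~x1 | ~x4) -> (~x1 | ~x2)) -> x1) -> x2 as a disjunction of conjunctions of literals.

(((~x1 | ~x4) -> (~x1 | ~x2)) -> x1) -> x2
⇔ ~(((~x1 | ~x4) -> (~x1 | ~x2)) -> x1) | x2
⇔ ~(~((~x1 | ~x4) -> (~x1 | ~x2)) | x1) | x2
⇔ ~(~(~(~x1 | ~x4) | ~x1 | ~x2) | x1) | x2
⇔ (~~(~(~x1 | ~x4) | ~x1 | ~x2) & ~x1) | x2
⇔ ((~(~x1 | ~x4) | ~x1 | ~x2) & ~x1) | x2
⇔ (((~~x1 & ~~x4) | ~x1 | ~x2) & ~x1) | x2
⇔ (((x1 & ~~x4) | ~x1 | ~x2) & ~x1) | x2
⇔ (((x1 & x4) | ~x1 | ~x2) & ~x1) | x2
⇔ (x1 & x4 & ~x1) | (~x1 & ~x1) | (~x2 & ~x1) | x2
⇔ ~x1 | x2

~x1 | x2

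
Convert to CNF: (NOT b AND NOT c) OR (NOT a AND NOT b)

NOT b AND (NOT c OR NOT a)

(NOT b AND NOT c) OR (NOT a AND NOT b)
≡ (NOT b OR NOT a) AND (NOT b OR NOT b) AND (NOT c OR NOT a) AND (NOT c OR NOT b)   [distribute OR over AND]
≡ NOT b AND (NOT c OR NOT a)   [simplify]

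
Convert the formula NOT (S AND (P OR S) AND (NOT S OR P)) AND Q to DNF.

NOT (S AND (P OR S) AND (NOT S OR P)) AND Q
≡ (NOT S OR NOT (P OR S) OR NOT (NOT S OR P)) AND Q   — De Morgan
≡ (NOT S OR (NOT P AND NOT S) OR NOT (NOT S OR P)) AND Q   — De Morgan
≡ (NOT S OR (NOT P AND NOT S) OR (NOT NOT S AND NOT P)) AND Q   — De Morgan
≡ (NOT S OR (NOT P AND NOT S) OR (S AND NOT P)) AND Q   — double negation
≡ (NOT S AND Q) OR (NOT P AND NOT S AND Q) OR (S AND NOT P AND Q)   — distribute AND over OR
≡ (NOT S AND Q) OR (S AND NOT P AND Q)   — simplify

(NOT S AND Q) OR (S AND NOT P AND Q)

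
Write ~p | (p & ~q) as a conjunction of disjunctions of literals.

~p | (p & ~q)
≡ (~p | p) & (~p | ~q)   [distribute | over &]
≡ ~p | ~q   [simplify]

~p | ~q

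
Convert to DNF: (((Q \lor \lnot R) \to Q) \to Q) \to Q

(\lnot Q \land R) \lor Q

(((Q \lor \lnot R) \to Q) \to Q) \to Q
= \lnot (((Q \lor \lnot R) \to Q) \to Q) \lor Q   [eliminate \to]
= \lnot (\lnot ((Q \lor \lnot R) \to Q) \lor Q) \lor Q   [eliminate \to]
= \lnot (\lnot (\lnot (Q \lor \lnot R) \lor Q) \lor Q) \lor Q   [eliminate \to]
= (\lnot \lnot (\lnot (Q \lor \lnot R) \lor Q) \land \lnot Q) \lor Q   [De Morgan]
= ((\lnot (Q \lor \lnot R) \lor Q) \land \lnot Q) \lor Q   [double negation]
= (((\lnot Q \land \lnot \lnot R) \lor Q) \land \lnot Q) \lor Q   [De Morgan]
= (((\lnot Q \land R) \lor Q) \land \lnot Q) \lor Q   [double negation]
= (\lnot Q \land R \land \lnot Q) \lor (Q \land \lnot Q) \lor Q   [distribute \land over \lor]
= (\lnot Q \land R) \lor Q   [simplify]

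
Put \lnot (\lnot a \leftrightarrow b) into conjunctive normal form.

\lnot (\lnot a \leftrightarrow b)
⇔ \lnot ((\lnot a \to b) \land (b \to \lnot a))   [eliminate \leftrightarrow]
⇔ \lnot ((\lnot \lnot a \lor b) \land (b \to \lnot a))   [eliminate \to]
⇔ \lnot ((\lnot \lnot a \lor b) \land (\lnot b \lor \lnot a))   [eliminate \to]
⇔ \lnot (\lnot \lnot a \lor b) \lor \lnot (\lnot b \lor \lnot a)   [De Morgan]
⇔ (\lnot \lnot \lnot a \land \lnot b) \lor \lnot (\lnot b \lor \lnot a)   [De Morgan]
⇔ (\lnot a \land \lnot b) \lor \lnot (\lnot b \lor \lnot a)   [double negation]
⇔ (\lnot a \land \lnot b) \lor (\lnot \lnot b \land \lnot \lnot a)   [De Morgan]
⇔ (\lnot a \land \lnot b) \lor (b \land \lnot \lnot a)   [double negation]
⇔ (\lnot a \land \lnot b) \lor (b \land a)   [double negation]
⇔ (\lnot a \lor b) \land (\lnot a \lor a) \land (\lnot b \lor b) \land (\lnot b \lor a)   [distribute \lor over \land]
⇔ (\lnot a \lor b) \land (\lnot b \lor a)   [simplify]

(\lnot a \lor b) \land (\lnot b \lor a)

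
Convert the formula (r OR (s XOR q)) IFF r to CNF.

(r OR (s XOR q)) IFF r
= ((r OR (s XOR q)) IMPLIES r) AND (r IMPLIES (r OR (s XOR q)))   [eliminate IFF]
= (NOT (r OR (s XOR q)) OR r) AND (r IMPLIES (r OR (s XOR q)))   [eliminate IMPLIES]
= (NOT (r OR ((s OR q) AND NOT (s AND q))) OR r) AND (r IMPLIES (r OR (s XOR q)))   [expand XOR]
= (NOT (r OR ((s OR q) AND NOT (s AND q))) OR r) AND (NOT r OR r OR (s XOR q))   [eliminate IMPLIES]
= (NOT (r OR ((s OR q) AND NOT (s AND q))) OR r) AND (NOT r OR r OR ((s OR q) AND NOT (s AND q)))   [expand XOR]
= ((NOT r AND NOT ((s OR q) AND NOT (s AND q))) OR r) AND (NOT r OR r OR ((s OR q) AND NOT (s AND q)))   [De Morgan]
= ((NOT r AND (NOT (s OR q) OR NOT NOT (s AND q))) OR r) AND (NOT r OR r OR ((s OR q) AND NOT (s AND q)))   [De Morgan]
= ((NOT r AND ((NOT s AND NOT q) OR NOT NOT (s AND q))) OR r) AND (NOT r OR r OR ((s OR q) AND NOT (s AND q)))   [De Morgan]
= ((NOT r AND ((NOT s AND NOT q) OR (s AND q))) OR r) AND (NOT r OR r OR ((s OR q) AND NOT (s AND q)))   [double negation]
= ((NOT r AND ((NOT s AND NOT q) OR (s AND q))) OR r) AND (NOT r OR r OR ((s OR q) AND (NOT s OR NOT q)))   [De Morgan]
= (NOT r OR r) AND (NOT s OR s OR r) AND (NOT s OR q OR r) AND (NOT q OR s OR r) AND (NOT q OR q OR r) AND (NOT r OR r OR s OR q) AND (NOT r OR r OR NOT s OR NOT q)   [distribute OR over AND]
= (NOT s OR q OR r) AND (NOT q OR s OR r)   [simplify]

(NOT s OR q OR r) AND (NOT q OR s OR r)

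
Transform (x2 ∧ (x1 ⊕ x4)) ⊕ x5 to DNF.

(x2 ∧ (x1 ⊕ x4)) ⊕ x5
≡ (x2 ∧ (x1 ⊕ x4) ∧ ¬x5) ∨ (¬(x2 ∧ (x1 ⊕ x4)) ∧ x5)   [expand ⊕]
≡ (x2 ∧ ((x1 ∧ ¬x4) ∨ (¬x1 ∧ x4)) ∧ ¬x5) ∨ (¬(x2 ∧ (x1 ⊕ x4)) ∧ x5)   [expand ⊕]
≡ (x2 ∧ ((x1 ∧ ¬x4) ∨ (¬x1 ∧ x4)) ∧ ¬x5) ∨ (¬(x2 ∧ ((x1 ∧ ¬x4) ∨ (¬x1 ∧ x4))) ∧ x5)   [expand ⊕]
≡ (x2 ∧ ((x1 ∧ ¬x4) ∨ (¬x1 ∧ x4)) ∧ ¬x5) ∨ ((¬x2 ∨ ¬((x1 ∧ ¬x4) ∨ (¬x1 ∧ x4))) ∧ x5)   [De Morgan]
≡ (x2 ∧ ((x1 ∧ ¬x4) ∨ (¬x1 ∧ x4)) ∧ ¬x5) ∨ ((¬x2 ∨ (¬(x1 ∧ ¬x4) ∧ ¬(¬x1 ∧ x4))) ∧ x5)   [De Morgan]
≡ (x2 ∧ ((x1 ∧ ¬x4) ∨ (¬x1 ∧ x4)) ∧ ¬x5) ∨ ((¬x2 ∨ ((¬x1 ∨ ¬¬x4) ∧ ¬(¬x1 ∧ x4))) ∧ x5)   [De Morgan]
≡ (x2 ∧ ((x1 ∧ ¬x4) ∨ (¬x1 ∧ x4)) ∧ ¬x5) ∨ ((¬x2 ∨ ((¬x1 ∨ x4) ∧ ¬(¬x1 ∧ x4))) ∧ x5)   [double negation]
≡ (x2 ∧ ((x1 ∧ ¬x4) ∨ (¬x1 ∧ x4)) ∧ ¬x5) ∨ ((¬x2 ∨ ((¬x1 ∨ x4) ∧ (¬¬x1 ∨ ¬x4))) ∧ x5)   [De Morgan]
≡ (x2 ∧ ((x1 ∧ ¬x4) ∨ (¬x1 ∧ x4)) ∧ ¬x5) ∨ ((¬x2 ∨ ((¬x1 ∨ x4) ∧ (x1 ∨ ¬x4))) ∧ x5)   [double negation]
≡ (x2 ∧ x1 ∧ ¬x4 ∧ ¬x5) ∨ (x2 ∧ ¬x1 ∧ x4 ∧ ¬x5) ∨ (¬x2 ∧ x5) ∨ (¬x1 ∧ x1 ∧ x5) ∨ (¬x1 ∧ ¬x4 ∧ x5) ∨ (x4 ∧ x1 ∧ x5) ∨ (x4 ∧ ¬x4 ∧ x5)   [distribute ∧ over ∨]
≡ (x2 ∧ x1 ∧ ¬x4 ∧ ¬x5) ∨ (x2 ∧ ¬x1 ∧ x4 ∧ ¬x5) ∨ (¬x2 ∧ x5) ∨ (¬x1 ∧ ¬x4 ∧ x5) ∨ (x4 ∧ x1 ∧ x5)   [simplify]

(x2 ∧ x1 ∧ ¬x4 ∧ ¬x5) ∨ (x2 ∧ ¬x1 ∧ x4 ∧ ¬x5) ∨ (¬x2 ∧ x5) ∨ (¬x1 ∧ ¬x4 ∧ x5) ∨ (x4 ∧ x1 ∧ x5)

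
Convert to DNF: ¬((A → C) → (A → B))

C ∧ A ∧ ¬B

¬((A → C) → (A → B))
≡ ¬(¬(A → C) ∨ (A → B))   [eliminate →]
≡ ¬(¬(¬A ∨ C) ∨ (A → B))   [eliminate →]
≡ ¬(¬(¬A ∨ C) ∨ ¬A ∨ B)   [eliminate →]
≡ ¬¬(¬A ∨ C) ∧ ¬¬A ∧ ¬B   [De Morgan]
≡ (¬A ∨ C) ∧ ¬¬A ∧ ¬B   [double negation]
≡ (¬A ∨ C) ∧ A ∧ ¬B   [double negation]
≡ (¬A ∧ A ∧ ¬B) ∨ (C ∧ A ∧ ¬B)   [distribute ∧ over ∨]
≡ C ∧ A ∧ ¬B   [simplify]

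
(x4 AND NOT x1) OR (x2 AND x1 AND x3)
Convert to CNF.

(x4 AND NOT x1) OR (x2 AND x1 AND x3)
≡ (x4 OR x2) AND (x4 OR x1) AND (x4 OR x3) AND (NOT x1 OR x2) AND (NOT x1 OR x1) AND (NOT x1 OR x3)   [distribute OR over AND]
≡ (x4 OR x2) AND (x4 OR x1) AND (x4 OR x3) AND (NOT x1 OR x2) AND (NOT x1 OR x3)   [simplify]

(x4 OR x2) AND (x4 OR x1) AND (x4 OR x3) AND (NOT x1 OR x2) AND (NOT x1 OR x3)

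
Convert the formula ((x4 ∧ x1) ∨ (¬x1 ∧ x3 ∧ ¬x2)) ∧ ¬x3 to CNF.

(x4 ∨ ¬x1) ∧ (x4 ∨ x3) ∧ (x4 ∨ ¬x2) ∧ (x1 ∨ x3) ∧ (x1 ∨ ¬x2) ∧ ¬x3

((x4 ∧ x1) ∨ (¬x1 ∧ x3 ∧ ¬x2)) ∧ ¬x3
⇔ (x4 ∨ ¬x1) ∧ (x4 ∨ x3) ∧ (x4 ∨ ¬x2) ∧ (x1 ∨ ¬x1) ∧ (x1 ∨ x3) ∧ (x1 ∨ ¬x2) ∧ ¬x3   (distribute ∨ over ∧)
⇔ (x4 ∨ ¬x1) ∧ (x4 ∨ x3) ∧ (x4 ∨ ¬x2) ∧ (x1 ∨ x3) ∧ (x1 ∨ ¬x2) ∧ ¬x3   (simplify)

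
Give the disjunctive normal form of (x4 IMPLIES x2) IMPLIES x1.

(x4 IMPLIES x2) IMPLIES x1
= NOT (x4 IMPLIES x2) OR x1   [eliminate IMPLIES]
= NOT (NOT x4 OR x2) OR x1   [eliminate IMPLIES]
= (NOT NOT x4 AND NOT x2) OR x1   [De Morgan]
= (x4 AND NOT x2) OR x1   [double negation]

(x4 AND NOT x2) OR x1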